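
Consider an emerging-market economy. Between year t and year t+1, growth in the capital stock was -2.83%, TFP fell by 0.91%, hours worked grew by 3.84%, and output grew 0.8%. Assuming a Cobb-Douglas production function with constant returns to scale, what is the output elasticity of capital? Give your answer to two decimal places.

gY = gA + α·gK + (1−α)·gL, so gY − gA − gL = α(gK − gL).
0.8 + 0.91 − 3.84 = α × (-2.83 − 3.84).
-2.13 = -6.67 α, so α = 0.3193.

0.32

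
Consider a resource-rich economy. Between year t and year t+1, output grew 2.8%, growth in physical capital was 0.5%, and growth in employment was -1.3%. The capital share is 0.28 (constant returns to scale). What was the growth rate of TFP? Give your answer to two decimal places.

Labor's share = 1 − 0.28 = 0.72.
Physical capital: 0.28 × 0.5 = 0.14 pp.
Employment: 0.72 × (-1.3) = -0.936 pp.
TFP growth = 2.8 + 0.796 = 3.596%.

TFP growth was 3.60%.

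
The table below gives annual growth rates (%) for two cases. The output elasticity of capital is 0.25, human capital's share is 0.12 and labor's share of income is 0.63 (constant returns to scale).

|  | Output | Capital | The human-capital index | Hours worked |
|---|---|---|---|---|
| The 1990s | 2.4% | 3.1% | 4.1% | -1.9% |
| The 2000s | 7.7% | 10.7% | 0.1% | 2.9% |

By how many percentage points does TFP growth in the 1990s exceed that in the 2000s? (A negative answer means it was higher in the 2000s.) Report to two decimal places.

-0.86 percentage points

Labor's share = 1 − 0.25 − 0.12 = 0.63.
The 1990s: TFP = 2.4 − 0.775 − 0.492 + 1.197 = 2.33%.
The 2000s: TFP = 7.7 − 2.675 − 0.012 − 1.827 = 3.186%.
Difference = 2.33 − (3.186) = -0.856 pp.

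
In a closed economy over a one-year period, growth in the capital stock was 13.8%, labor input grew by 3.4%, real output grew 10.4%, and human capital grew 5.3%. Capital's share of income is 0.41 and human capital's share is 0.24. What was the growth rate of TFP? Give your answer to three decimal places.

Labor's share = 1 − 0.41 − 0.24 = 0.35.
The capital stock: 0.41 × 13.8 = 5.658 pp.
Human capital: 0.24 × 5.3 = 1.272 pp.
Labor input: 0.35 × 3.4 = 1.19 pp.
TFP growth = 10.4 − 8.12 = 2.28%.

2.280%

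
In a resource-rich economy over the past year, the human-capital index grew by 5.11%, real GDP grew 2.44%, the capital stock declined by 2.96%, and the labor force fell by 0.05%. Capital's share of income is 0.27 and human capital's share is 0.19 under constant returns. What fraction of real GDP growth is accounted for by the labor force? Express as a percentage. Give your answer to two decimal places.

-1.11%

Labor's share = 1 − 0.27 − 0.19 = 0.54.
The labor force contributed 0.54 × (-0.05) = -0.027 pp.
Share of growth = -0.027 / 2.44 × 100 = -1.1066%.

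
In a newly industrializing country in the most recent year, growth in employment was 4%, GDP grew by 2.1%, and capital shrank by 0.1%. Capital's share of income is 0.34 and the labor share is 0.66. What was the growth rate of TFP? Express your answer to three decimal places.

-0.506%

Labor's share = 1 − 0.34 = 0.66.
Capital: 0.34 × (-0.1) = -0.034 pp.
Employment: 0.66 × 4 = 2.64 pp.
TFP growth = 2.1 − 2.606 = -0.506%.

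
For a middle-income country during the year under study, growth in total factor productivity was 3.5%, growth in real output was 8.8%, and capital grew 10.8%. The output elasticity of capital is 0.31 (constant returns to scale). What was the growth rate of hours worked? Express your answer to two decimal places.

Labor's share = 1 − 0.31 = 0.69.
gY = gA + 0.31×10.8 + 0.69×g.
0.69×g = 8.8 − 3.5 − 3.348 = 1.952.
g = 1.952 / 0.69 = 2.829%.

2.83%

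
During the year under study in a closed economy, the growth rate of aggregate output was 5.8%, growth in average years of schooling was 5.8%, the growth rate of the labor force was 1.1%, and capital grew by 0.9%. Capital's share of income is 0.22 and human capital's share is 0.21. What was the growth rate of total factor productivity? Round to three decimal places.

Labor's share = 1 − 0.22 − 0.21 = 0.57.
Capital: 0.22 × 0.9 = 0.198 pp.
Average years of schooling: 0.21 × 5.8 = 1.218 pp.
The labor force: 0.57 × 1.1 = 0.627 pp.
TFP growth = 5.8 − 2.043 = 3.757%.

Total factor productivity growth was 3.757%.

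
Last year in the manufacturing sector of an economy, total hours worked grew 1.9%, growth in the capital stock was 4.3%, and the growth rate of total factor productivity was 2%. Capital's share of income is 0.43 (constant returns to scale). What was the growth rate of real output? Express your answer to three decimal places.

Labor's share = 1 − 0.43 = 0.57.
The capital stock: 0.43 × 4.3 = 1.849 pp.
Total hours worked: 0.57 × 1.9 = 1.083 pp.
Output growth = 2 + 2.932 = 4.932%.

Real output grew 4.932%.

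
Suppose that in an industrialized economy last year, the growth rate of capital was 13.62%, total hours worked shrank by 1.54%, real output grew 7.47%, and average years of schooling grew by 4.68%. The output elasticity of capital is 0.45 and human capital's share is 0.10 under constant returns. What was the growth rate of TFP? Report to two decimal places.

1.57%

Labor's share = 1 − 0.45 − 0.1 = 0.45.
Capital: 0.45 × 13.62 = 6.129 pp.
Average years of schooling: 0.1 × 4.68 = 0.468 pp.
Total hours worked: 0.45 × (-1.54) = -0.693 pp.
TFP growth = 7.47 − 5.904 = 1.566%.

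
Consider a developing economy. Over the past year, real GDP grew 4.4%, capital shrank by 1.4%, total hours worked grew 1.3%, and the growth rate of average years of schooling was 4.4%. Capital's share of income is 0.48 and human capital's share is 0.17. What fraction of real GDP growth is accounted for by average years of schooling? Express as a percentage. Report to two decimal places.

Average years of schooling contributed 0.17 × 4.4 = 0.748 pp.
Share of growth = 0.748 / 4.4 × 100 = 17%.

17.00%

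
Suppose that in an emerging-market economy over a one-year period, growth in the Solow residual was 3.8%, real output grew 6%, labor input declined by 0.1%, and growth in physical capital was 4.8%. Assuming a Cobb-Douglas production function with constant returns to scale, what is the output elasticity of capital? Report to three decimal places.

The output elasticity of capital is 0.469.

gY = gA + α·gK + (1−α)·gL, so gY − gA − gL = α(gK − gL).
6 − 3.8 + 0.1 = α × (4.8 − (-0.1)).
2.3 = 4.9 α, so α = 0.46939.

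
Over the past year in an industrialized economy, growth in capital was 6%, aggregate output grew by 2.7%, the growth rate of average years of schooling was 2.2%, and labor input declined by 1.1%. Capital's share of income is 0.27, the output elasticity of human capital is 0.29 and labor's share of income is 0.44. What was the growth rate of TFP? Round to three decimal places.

0.926%

Labor's share = 1 − 0.27 − 0.29 = 0.44.
Capital: 0.27 × 6 = 1.62 pp.
Average years of schooling: 0.29 × 2.2 = 0.638 pp.
Labor input: 0.44 × (-1.1) = -0.484 pp.
TFP growth = 2.7 − 1.774 = 0.926%.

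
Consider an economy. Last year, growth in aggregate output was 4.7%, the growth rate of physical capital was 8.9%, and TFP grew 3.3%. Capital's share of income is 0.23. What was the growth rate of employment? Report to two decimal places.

Labor's share = 1 − 0.23 = 0.77.
gY = gA + 0.23×8.9 + 0.77×g.
0.77×g = 4.7 − 3.3 − 2.047 = -0.647.
g = -0.647 / 0.77 = -0.8403%.

-0.84%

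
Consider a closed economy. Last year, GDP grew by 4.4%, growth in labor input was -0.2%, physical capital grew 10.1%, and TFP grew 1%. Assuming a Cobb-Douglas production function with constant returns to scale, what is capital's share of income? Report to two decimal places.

0.35

gY = gA + α·gK + (1−α)·gL, so gY − gA − gL = α(gK − gL).
4.4 − 1 + 0.2 = α × (10.1 − (-0.2)).
3.6 = 10.3 α, so α = 0.3495.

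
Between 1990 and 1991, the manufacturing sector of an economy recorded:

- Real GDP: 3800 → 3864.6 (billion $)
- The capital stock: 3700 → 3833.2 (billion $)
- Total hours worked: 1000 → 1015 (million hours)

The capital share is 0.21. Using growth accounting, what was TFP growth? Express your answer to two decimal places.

-0.24%

Real GDP growth = (3864.6 − 3800) / 3800 = 1.7%.
The capital stock growth = (3833.2 − 3700) / 3700 = 3.6%.
Total hours worked growth = (1015 − 1000) / 1000 = 1.5%.
Labor's share = 1 − 0.21 = 0.79.
The capital stock: 0.21 × 3.6 = 0.756 pp.
Total hours worked: 0.79 × 1.5 = 1.185 pp.
TFP growth = 1.7 − 1.941 = -0.241%.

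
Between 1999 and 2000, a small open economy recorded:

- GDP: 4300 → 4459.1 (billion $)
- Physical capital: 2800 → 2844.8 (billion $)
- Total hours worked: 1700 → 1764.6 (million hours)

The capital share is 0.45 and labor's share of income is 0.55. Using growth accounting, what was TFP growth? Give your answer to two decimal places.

GDP growth = (4459.1 − 4300) / 4300 = 3.7%.
Physical capital growth = (2844.8 − 2800) / 2800 = 1.6%.
Total hours worked growth = (1764.6 − 1700) / 1700 = 3.8%.
Labor's share = 1 − 0.45 = 0.55.
Physical capital: 0.45 × 1.6 = 0.72 pp.
Total hours worked: 0.55 × 3.8 = 2.09 pp.
TFP growth = 3.7 − 2.81 = 0.89%.

TFP growth was 0.89%.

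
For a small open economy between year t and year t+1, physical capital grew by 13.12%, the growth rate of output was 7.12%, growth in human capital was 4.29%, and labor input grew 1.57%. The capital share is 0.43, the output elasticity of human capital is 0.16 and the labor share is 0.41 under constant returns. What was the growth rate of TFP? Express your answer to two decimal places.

Labor's share = 1 − 0.43 − 0.16 = 0.41.
Physical capital: 0.43 × 13.12 = 5.6416 pp.
Human capital: 0.16 × 4.29 = 0.6864 pp.
Labor input: 0.41 × 1.57 = 0.6437 pp.
TFP growth = 7.12 − 6.9717 = 0.1483%.

TFP growth was 0.15%.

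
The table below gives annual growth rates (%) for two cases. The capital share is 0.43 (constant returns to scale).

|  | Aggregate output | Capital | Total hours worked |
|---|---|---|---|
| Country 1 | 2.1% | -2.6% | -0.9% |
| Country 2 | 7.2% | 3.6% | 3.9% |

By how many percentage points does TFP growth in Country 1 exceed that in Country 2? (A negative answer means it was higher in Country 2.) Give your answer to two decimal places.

0.30 percentage points

Labor's share = 1 − 0.43 = 0.57.
Country 1: TFP = 2.1 + 1.118 + 0.513 = 3.731%.
Country 2: TFP = 7.2 − 1.548 − 2.223 = 3.429%.
Difference = 3.731 − (3.429) = 0.302 pp.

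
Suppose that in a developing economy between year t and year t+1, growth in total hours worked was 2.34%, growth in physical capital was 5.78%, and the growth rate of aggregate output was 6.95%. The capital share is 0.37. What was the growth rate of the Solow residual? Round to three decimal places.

The Solow residual grew 3.337%.

Labor's share = 1 − 0.37 = 0.63.
Physical capital: 0.37 × 5.78 = 2.1386 pp.
Total hours worked: 0.63 × 2.34 = 1.4742 pp.
TFP growth = 6.95 − 3.6128 = 3.3372%.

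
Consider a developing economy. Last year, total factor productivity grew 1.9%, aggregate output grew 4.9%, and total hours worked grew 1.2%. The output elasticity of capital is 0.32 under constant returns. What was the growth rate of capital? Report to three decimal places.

Labor's share = 1 − 0.32 = 0.68.
gY = gA + 0.68×1.2 + 0.32×g.
0.32×g = 4.9 − 1.9 − 0.816 = 2.184.
g = 2.184 / 0.32 = 6.825%.

6.825%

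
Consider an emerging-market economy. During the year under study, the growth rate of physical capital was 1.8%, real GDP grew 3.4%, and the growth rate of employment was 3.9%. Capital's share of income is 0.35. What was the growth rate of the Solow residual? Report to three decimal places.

0.235%

Labor's share = 1 − 0.35 = 0.65.
Physical capital: 0.35 × 1.8 = 0.63 pp.
Employment: 0.65 × 3.9 = 2.535 pp.
TFP growth = 3.4 − 3.165 = 0.235%.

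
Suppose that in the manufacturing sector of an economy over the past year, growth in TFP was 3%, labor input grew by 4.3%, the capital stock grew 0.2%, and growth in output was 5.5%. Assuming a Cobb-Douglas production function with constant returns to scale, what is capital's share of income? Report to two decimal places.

Capital's share of income is 0.44.

gY = gA + α·gK + (1−α)·gL, so gY − gA − gL = α(gK − gL).
5.5 − 3 − 4.3 = α × (0.2 − 4.3).
-1.8 = -4.1 α, so α = 0.439.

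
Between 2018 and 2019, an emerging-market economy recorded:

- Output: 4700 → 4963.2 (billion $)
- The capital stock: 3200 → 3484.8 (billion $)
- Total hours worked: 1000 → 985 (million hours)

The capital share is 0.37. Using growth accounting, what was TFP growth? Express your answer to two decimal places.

3.25%

Output growth = (4963.2 − 4700) / 4700 = 5.6%.
The capital stock growth = (3484.8 − 3200) / 3200 = 8.9%.
Total hours worked growth = (985 − 1000) / 1000 = -1.5%.
Labor's share = 1 − 0.37 = 0.63.
The capital stock: 0.37 × 8.9 = 3.293 pp.
Total hours worked: 0.63 × (-1.5) = -0.945 pp.
TFP growth = 5.6 − 2.348 = 3.252%.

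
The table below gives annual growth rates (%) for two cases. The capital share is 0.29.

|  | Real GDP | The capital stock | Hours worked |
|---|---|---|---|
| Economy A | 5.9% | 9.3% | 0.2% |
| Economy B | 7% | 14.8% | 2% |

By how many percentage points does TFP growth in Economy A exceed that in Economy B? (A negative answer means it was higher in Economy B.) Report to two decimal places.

1.77 percentage points

Labor's share = 1 − 0.29 = 0.71.
Economy A: TFP = 5.9 − 2.697 − 0.142 = 3.061%.
Economy B: TFP = 7 − 4.292 − 1.42 = 1.288%.
Difference = 3.061 − (1.288) = 1.773 pp.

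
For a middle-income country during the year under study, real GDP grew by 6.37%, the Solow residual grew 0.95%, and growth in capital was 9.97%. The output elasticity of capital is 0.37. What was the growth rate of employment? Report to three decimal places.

Employment growth was 2.748%.

Labor's share = 1 − 0.37 = 0.63.
gY = gA + 0.37×9.97 + 0.63×g.
0.63×g = 6.37 − 0.95 − 3.6889 = 1.7311.
g = 1.7311 / 0.63 = 2.74778%.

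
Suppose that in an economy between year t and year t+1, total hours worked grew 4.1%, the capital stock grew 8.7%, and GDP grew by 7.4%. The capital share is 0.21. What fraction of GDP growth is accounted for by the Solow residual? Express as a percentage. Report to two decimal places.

31.54%

Labor's share = 1 − 0.21 = 0.79.
The capital stock: 0.21 × 8.7 = 1.827 pp.
Total hours worked: 0.79 × 4.1 = 3.239 pp.
TFP growth = 7.4 − 5.066 = 2.334%.
TFP share of growth = 2.334 / 7.4 × 100 = 31.5405%.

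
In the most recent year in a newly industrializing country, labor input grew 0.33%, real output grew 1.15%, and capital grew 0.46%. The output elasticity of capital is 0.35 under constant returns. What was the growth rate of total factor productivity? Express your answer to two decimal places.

Labor's share = 1 − 0.35 = 0.65.
Capital: 0.35 × 0.46 = 0.161 pp.
Labor input: 0.65 × 0.33 = 0.2145 pp.
TFP growth = 1.15 − 0.3755 = 0.7745%.

0.77%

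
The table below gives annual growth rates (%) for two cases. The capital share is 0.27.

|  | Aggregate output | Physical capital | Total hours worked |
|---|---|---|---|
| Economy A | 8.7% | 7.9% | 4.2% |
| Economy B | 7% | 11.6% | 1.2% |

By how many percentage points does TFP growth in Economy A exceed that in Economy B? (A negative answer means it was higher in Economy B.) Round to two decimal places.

Labor's share = 1 − 0.27 = 0.73.
Economy A: TFP = 8.7 − 2.133 − 3.066 = 3.501%.
Economy B: TFP = 7 − 3.132 − 0.876 = 2.992%.
Difference = 3.501 − (2.992) = 0.509 pp.

0.51 percentage points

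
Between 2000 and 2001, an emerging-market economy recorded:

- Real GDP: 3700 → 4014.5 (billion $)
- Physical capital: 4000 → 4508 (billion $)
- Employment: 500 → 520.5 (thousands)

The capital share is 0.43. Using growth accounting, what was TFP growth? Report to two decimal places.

TFP growth was 0.70%.

Real GDP growth = (4014.5 − 3700) / 3700 = 8.5%.
Physical capital growth = (4508 − 4000) / 4000 = 12.7%.
Employment growth = (520.5 − 500) / 500 = 4.1%.
Labor's share = 1 − 0.43 = 0.57.
Physical capital: 0.43 × 12.7 = 5.461 pp.
Employment: 0.57 × 4.1 = 2.337 pp.
TFP growth = 8.5 − 7.798 = 0.702%.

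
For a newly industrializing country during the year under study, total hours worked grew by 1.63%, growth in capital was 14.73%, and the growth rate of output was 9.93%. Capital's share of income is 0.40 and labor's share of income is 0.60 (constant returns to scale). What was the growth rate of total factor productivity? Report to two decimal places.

3.06%

Labor's share = 1 − 0.4 = 0.6.
Capital: 0.4 × 14.73 = 5.892 pp.
Total hours worked: 0.6 × 1.63 = 0.978 pp.
TFP growth = 9.93 − 6.87 = 3.06%.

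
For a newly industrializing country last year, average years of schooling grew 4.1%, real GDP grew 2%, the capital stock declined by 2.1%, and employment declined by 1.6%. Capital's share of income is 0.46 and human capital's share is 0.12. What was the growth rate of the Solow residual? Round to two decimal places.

Labor's share = 1 − 0.46 − 0.12 = 0.42.
The capital stock: 0.46 × (-2.1) = -0.966 pp.
Average years of schooling: 0.12 × 4.1 = 0.492 pp.
Employment: 0.42 × (-1.6) = -0.672 pp.
TFP growth = 2 + 1.146 = 3.146%.

The Solow residual grew 3.15%.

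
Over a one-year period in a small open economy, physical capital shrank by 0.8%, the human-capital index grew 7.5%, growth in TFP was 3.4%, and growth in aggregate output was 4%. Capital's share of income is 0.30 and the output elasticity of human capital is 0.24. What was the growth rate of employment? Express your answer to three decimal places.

Labor's share = 1 − 0.3 − 0.24 = 0.46.
gY = gA + 0.3×(-0.8) + 0.24×7.5 + 0.46×g.
0.46×g = 4 − 3.4 − 1.56 = -0.96.
g = -0.96 / 0.46 = -2.08696%.

-2.087%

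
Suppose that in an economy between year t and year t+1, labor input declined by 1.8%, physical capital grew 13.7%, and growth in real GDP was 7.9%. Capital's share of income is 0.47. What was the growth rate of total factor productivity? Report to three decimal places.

Labor's share = 1 − 0.47 = 0.53.
Physical capital: 0.47 × 13.7 = 6.439 pp.
Labor input: 0.53 × (-1.8) = -0.954 pp.
TFP growth = 7.9 − 5.485 = 2.415%.

Total factor productivity grew 2.415%.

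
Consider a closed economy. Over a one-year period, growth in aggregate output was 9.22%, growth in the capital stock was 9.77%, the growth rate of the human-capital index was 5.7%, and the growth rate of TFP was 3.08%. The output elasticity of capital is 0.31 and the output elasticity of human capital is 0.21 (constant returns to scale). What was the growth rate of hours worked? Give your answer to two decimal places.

Hours worked grew 3.99%.

Labor's share = 1 − 0.31 − 0.21 = 0.48.
gY = gA + 0.31×9.77 + 0.21×5.7 + 0.48×g.
0.48×g = 9.22 − 3.08 − 4.2257 = 1.9143.
g = 1.9143 / 0.48 = 3.9881%.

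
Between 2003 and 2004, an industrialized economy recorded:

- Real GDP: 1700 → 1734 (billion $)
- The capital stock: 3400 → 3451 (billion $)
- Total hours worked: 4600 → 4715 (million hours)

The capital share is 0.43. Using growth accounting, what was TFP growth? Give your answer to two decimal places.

-0.07%

Real GDP growth = (1734 − 1700) / 1700 = 2%.
The capital stock growth = (3451 − 3400) / 3400 = 1.5%.
Total hours worked growth = (4715 − 4600) / 4600 = 2.5%.
Labor's share = 1 − 0.43 = 0.57.
The capital stock: 0.43 × 1.5 = 0.645 pp.
Total hours worked: 0.57 × 2.5 = 1.425 pp.
TFP growth = 2 − 2.07 = -0.07%.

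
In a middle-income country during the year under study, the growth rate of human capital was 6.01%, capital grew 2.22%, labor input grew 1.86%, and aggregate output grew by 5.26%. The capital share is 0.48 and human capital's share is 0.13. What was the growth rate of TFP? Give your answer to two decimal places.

Labor's share = 1 − 0.48 − 0.13 = 0.39.
Capital: 0.48 × 2.22 = 1.0656 pp.
Human capital: 0.13 × 6.01 = 0.7813 pp.
Labor input: 0.39 × 1.86 = 0.7254 pp.
TFP growth = 5.26 − 2.5723 = 2.6877%.

TFP growth was 2.69%.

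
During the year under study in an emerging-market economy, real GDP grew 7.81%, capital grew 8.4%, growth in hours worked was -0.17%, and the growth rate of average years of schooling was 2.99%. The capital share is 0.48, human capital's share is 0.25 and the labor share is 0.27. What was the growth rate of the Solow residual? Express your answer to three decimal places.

3.076%

Labor's share = 1 − 0.48 − 0.25 = 0.27.
Capital: 0.48 × 8.4 = 4.032 pp.
Average years of schooling: 0.25 × 2.99 = 0.7475 pp.
Hours worked: 0.27 × (-0.17) = -0.0459 pp.
TFP growth = 7.81 − 4.7336 = 3.0764%.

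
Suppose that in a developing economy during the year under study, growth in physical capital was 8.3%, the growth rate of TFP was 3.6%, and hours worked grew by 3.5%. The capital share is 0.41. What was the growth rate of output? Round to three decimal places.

9.068%

Labor's share = 1 − 0.41 = 0.59.
Physical capital: 0.41 × 8.3 = 3.403 pp.
Hours worked: 0.59 × 3.5 = 2.065 pp.
Output growth = 3.6 + 5.468 = 9.068%.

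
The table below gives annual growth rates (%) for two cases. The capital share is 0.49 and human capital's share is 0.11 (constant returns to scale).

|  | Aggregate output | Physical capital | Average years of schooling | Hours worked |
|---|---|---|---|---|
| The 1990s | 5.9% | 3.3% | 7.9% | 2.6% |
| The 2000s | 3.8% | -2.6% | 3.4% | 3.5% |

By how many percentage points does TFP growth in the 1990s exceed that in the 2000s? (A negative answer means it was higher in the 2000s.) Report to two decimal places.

Labor's share = 1 − 0.49 − 0.11 = 0.4.
The 1990s: TFP = 5.9 − 1.617 − 0.869 − 1.04 = 2.374%.
The 2000s: TFP = 3.8 + 1.274 − 0.374 − 1.4 = 3.3%.
Difference = 2.374 − (3.3) = -0.926 pp.

-0.93 percentage points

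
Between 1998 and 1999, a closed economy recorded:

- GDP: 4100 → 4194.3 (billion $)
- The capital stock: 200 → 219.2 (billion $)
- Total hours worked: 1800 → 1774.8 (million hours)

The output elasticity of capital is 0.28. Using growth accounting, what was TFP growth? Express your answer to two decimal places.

GDP growth = (4194.3 − 4100) / 4100 = 2.3%.
The capital stock growth = (219.2 − 200) / 200 = 9.6%.
Total hours worked growth = (1774.8 − 1800) / 1800 = -1.4%.
Labor's share = 1 − 0.28 = 0.72.
The capital stock: 0.28 × 9.6 = 2.688 pp.
Total hours worked: 0.72 × (-1.4) = -1.008 pp.
TFP growth = 2.3 − 1.68 = 0.62%.

TFP growth was 0.62%.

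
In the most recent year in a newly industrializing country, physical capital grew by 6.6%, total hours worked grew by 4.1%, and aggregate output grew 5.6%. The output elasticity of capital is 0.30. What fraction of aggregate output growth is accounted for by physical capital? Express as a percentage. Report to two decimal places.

Physical capital contributed 0.3 × 6.6 = 1.98 pp.
Share of growth = 1.98 / 5.6 × 100 = 35.3571%.

Physical capital accounted for 35.36% of growth.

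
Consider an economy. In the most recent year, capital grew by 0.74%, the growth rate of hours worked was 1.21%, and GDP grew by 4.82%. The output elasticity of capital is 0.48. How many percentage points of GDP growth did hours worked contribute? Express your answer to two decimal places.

Labor's share = 1 − 0.48 = 0.52.
Contribution = share × growth = 0.52 × 1.21 = 0.6292 pp.

0.63 percentage points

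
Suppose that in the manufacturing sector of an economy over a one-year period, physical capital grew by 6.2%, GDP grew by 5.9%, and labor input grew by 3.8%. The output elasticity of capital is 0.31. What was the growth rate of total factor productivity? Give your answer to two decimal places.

Labor's share = 1 − 0.31 = 0.69.
Physical capital: 0.31 × 6.2 = 1.922 pp.
Labor input: 0.69 × 3.8 = 2.622 pp.
TFP growth = 5.9 − 4.544 = 1.356%.

1.36%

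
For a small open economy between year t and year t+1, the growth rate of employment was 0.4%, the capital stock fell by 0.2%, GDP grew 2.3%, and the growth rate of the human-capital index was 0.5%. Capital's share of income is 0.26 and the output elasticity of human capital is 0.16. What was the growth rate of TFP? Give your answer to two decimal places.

2.04%

Labor's share = 1 − 0.26 − 0.16 = 0.58.
The capital stock: 0.26 × (-0.2) = -0.052 pp.
The human-capital index: 0.16 × 0.5 = 0.08 pp.
Employment: 0.58 × 0.4 = 0.232 pp.
TFP growth = 2.3 − 0.26 = 2.04%.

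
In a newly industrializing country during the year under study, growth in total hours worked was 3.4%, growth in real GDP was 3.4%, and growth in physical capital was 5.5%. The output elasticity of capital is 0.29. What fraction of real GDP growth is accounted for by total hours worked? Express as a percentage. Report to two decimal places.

Labor's share = 1 − 0.29 = 0.71.
Total hours worked contributed 0.71 × 3.4 = 2.414 pp.
Share of growth = 2.414 / 3.4 × 100 = 71%.

Total hours worked accounted for 71.00% of growth.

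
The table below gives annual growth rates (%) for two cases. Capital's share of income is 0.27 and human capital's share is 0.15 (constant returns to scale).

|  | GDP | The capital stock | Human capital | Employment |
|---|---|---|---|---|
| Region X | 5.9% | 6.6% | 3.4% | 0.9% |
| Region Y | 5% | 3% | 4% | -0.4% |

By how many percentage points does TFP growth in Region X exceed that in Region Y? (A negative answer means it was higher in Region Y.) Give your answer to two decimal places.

-0.74 percentage points

Labor's share = 1 − 0.27 − 0.15 = 0.58.
Region X: TFP = 5.9 − 1.782 − 0.51 − 0.522 = 3.086%.
Region Y: TFP = 5 − 0.81 − 0.6 + 0.232 = 3.822%.
Difference = 3.086 − (3.822) = -0.736 pp.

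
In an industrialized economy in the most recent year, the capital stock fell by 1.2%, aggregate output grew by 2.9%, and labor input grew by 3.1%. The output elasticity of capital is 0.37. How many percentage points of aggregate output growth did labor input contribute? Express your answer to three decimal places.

Labor's share = 1 − 0.37 = 0.63.
Contribution = share × growth = 0.63 × 3.1 = 1.953 pp.

1.953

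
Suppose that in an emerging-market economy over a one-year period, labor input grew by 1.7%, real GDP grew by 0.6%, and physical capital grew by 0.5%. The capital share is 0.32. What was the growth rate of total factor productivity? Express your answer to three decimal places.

Labor's share = 1 − 0.32 = 0.68.
Physical capital: 0.32 × 0.5 = 0.16 pp.
Labor input: 0.68 × 1.7 = 1.156 pp.
TFP growth = 0.6 − 1.316 = -0.716%.

-0.716%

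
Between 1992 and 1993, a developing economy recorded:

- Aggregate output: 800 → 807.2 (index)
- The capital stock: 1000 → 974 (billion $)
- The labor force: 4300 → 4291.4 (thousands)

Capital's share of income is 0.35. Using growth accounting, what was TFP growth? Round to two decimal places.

TFP grew 1.94%.

Aggregate output growth = (807.2 − 800) / 800 = 0.9%.
The capital stock growth = (974 − 1000) / 1000 = -2.6%.
The labor force growth = (4291.4 − 4300) / 4300 = -0.2%.
Labor's share = 1 − 0.35 = 0.65.
The capital stock: 0.35 × (-2.6) = -0.91 pp.
The labor force: 0.65 × (-0.2) = -0.13 pp.
TFP growth = 0.9 + 1.04 = 1.94%.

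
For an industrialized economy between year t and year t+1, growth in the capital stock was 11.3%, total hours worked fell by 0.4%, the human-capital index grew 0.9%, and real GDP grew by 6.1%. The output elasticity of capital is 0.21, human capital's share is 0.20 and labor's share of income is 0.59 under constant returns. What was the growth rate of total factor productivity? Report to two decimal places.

3.78%

Labor's share = 1 − 0.21 − 0.2 = 0.59.
The capital stock: 0.21 × 11.3 = 2.373 pp.
The human-capital index: 0.2 × 0.9 = 0.18 pp.
Total hours worked: 0.59 × (-0.4) = -0.236 pp.
TFP growth = 6.1 − 2.317 = 3.783%.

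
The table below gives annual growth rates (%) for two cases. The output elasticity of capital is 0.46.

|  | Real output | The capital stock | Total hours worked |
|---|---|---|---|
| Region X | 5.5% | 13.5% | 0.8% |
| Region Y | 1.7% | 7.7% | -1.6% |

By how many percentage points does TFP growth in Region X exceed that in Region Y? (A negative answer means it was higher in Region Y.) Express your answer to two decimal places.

Labor's share = 1 − 0.46 = 0.54.
Region X: TFP = 5.5 − 6.21 − 0.432 = -1.142%.
Region Y: TFP = 1.7 − 3.542 + 0.864 = -0.978%.
Difference = -1.142 − (-0.978) = -0.164 pp.

-0.16 percentage points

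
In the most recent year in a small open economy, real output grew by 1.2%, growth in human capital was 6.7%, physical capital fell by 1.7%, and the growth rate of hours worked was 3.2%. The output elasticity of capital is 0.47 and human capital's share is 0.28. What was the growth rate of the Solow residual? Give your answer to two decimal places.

Labor's share = 1 − 0.47 − 0.28 = 0.25.
Physical capital: 0.47 × (-1.7) = -0.799 pp.
Human capital: 0.28 × 6.7 = 1.876 pp.
Hours worked: 0.25 × 3.2 = 0.8 pp.
TFP growth = 1.2 − 1.877 = -0.677%.

-0.68%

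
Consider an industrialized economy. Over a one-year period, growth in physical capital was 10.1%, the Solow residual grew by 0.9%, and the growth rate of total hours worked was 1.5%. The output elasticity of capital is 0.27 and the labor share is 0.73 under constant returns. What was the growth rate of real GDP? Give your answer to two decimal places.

4.72%

Labor's share = 1 − 0.27 = 0.73.
Physical capital: 0.27 × 10.1 = 2.727 pp.
Total hours worked: 0.73 × 1.5 = 1.095 pp.
Output growth = 0.9 + 3.822 = 4.722%.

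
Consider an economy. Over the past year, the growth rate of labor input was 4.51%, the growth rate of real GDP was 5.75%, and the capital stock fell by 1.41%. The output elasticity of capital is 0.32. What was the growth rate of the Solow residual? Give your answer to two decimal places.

3.13%

Labor's share = 1 − 0.32 = 0.68.
The capital stock: 0.32 × (-1.41) = -0.4512 pp.
Labor input: 0.68 × 4.51 = 3.0668 pp.
TFP growth = 5.75 − 2.6156 = 3.1344%.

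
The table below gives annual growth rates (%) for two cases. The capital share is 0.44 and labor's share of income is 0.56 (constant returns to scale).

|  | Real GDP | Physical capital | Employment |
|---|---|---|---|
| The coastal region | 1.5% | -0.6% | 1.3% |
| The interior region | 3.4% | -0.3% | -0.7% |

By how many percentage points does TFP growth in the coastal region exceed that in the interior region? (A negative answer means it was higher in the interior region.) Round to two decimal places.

Labor's share = 1 − 0.44 = 0.56.
The coastal region: TFP = 1.5 + 0.264 − 0.728 = 1.036%.
The interior region: TFP = 3.4 + 0.132 + 0.392 = 3.924%.
Difference = 1.036 − (3.924) = -2.888 pp.

-2.89 percentage points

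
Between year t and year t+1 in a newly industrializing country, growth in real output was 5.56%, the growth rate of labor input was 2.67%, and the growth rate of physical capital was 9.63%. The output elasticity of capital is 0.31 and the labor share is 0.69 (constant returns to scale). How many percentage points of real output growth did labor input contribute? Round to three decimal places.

Labor's share = 1 − 0.31 = 0.69.
Contribution = share × growth = 0.69 × 2.67 = 1.8423 pp.

1.842 pp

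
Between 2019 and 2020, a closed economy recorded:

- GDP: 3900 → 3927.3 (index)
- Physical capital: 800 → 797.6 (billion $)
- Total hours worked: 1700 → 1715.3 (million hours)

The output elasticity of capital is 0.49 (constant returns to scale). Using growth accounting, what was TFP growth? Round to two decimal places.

GDP growth = (3927.3 − 3900) / 3900 = 0.7%.
Physical capital growth = (797.6 − 800) / 800 = -0.3%.
Total hours worked growth = (1715.3 − 1700) / 1700 = 0.9%.
Labor's share = 1 − 0.49 = 0.51.
Physical capital: 0.49 × (-0.3) = -0.147 pp.
Total hours worked: 0.51 × 0.9 = 0.459 pp.
TFP growth = 0.7 − 0.312 = 0.388%.

TFP grew 0.39%.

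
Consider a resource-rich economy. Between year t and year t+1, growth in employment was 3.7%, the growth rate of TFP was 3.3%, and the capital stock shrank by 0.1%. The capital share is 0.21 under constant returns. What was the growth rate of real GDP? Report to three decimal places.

Labor's share = 1 − 0.21 = 0.79.
The capital stock: 0.21 × (-0.1) = -0.021 pp.
Employment: 0.79 × 3.7 = 2.923 pp.
Output growth = 3.3 + 2.902 = 6.202%.

6.202%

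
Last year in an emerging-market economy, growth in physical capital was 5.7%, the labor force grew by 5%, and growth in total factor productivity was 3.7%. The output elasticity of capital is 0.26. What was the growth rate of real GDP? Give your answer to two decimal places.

8.88%

Labor's share = 1 − 0.26 = 0.74.
Physical capital: 0.26 × 5.7 = 1.482 pp.
The labor force: 0.74 × 5 = 3.7 pp.
Output growth = 3.7 + 5.182 = 8.882%.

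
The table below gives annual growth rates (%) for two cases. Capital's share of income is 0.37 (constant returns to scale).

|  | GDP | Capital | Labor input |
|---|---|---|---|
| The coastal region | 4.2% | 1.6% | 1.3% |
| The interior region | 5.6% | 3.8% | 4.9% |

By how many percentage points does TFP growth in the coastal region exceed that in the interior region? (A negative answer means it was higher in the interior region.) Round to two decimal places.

Labor's share = 1 − 0.37 = 0.63.
The coastal region: TFP = 4.2 − 0.592 − 0.819 = 2.789%.
The interior region: TFP = 5.6 − 1.406 − 3.087 = 1.107%.
Difference = 2.789 − (1.107) = 1.682 pp.

1.68 percentage points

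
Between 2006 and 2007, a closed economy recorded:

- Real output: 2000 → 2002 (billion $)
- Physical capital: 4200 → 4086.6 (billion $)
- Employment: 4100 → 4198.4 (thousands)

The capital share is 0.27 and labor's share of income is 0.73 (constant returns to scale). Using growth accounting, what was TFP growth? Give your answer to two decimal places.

Real output growth = (2002 − 2000) / 2000 = 0.1%.
Physical capital growth = (4086.6 − 4200) / 4200 = -2.7%.
Employment growth = (4198.4 − 4100) / 4100 = 2.4%.
Labor's share = 1 − 0.27 = 0.73.
Physical capital: 0.27 × (-2.7) = -0.729 pp.
Employment: 0.73 × 2.4 = 1.752 pp.
TFP growth = 0.1 − 1.023 = -0.923%.

-0.92%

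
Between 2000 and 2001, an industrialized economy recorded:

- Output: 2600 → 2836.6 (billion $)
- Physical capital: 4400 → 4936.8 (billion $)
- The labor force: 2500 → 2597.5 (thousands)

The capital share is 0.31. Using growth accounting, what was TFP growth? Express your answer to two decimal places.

Output growth = (2836.6 − 2600) / 2600 = 9.1%.
Physical capital growth = (4936.8 − 4400) / 4400 = 12.2%.
The labor force growth = (2597.5 − 2500) / 2500 = 3.9%.
Labor's share = 1 − 0.31 = 0.69.
Physical capital: 0.31 × 12.2 = 3.782 pp.
The labor force: 0.69 × 3.9 = 2.691 pp.
TFP growth = 9.1 − 6.473 = 2.627%.

2.63%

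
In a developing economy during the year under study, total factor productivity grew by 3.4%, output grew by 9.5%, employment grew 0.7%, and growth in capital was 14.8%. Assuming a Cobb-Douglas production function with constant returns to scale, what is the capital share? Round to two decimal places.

α = 0.38

gY = gA + α·gK + (1−α)·gL, so gY − gA − gL = α(gK − gL).
9.5 − 3.4 − 0.7 = α × (14.8 − 0.7).
5.4 = 14.1 α, so α = 0.383.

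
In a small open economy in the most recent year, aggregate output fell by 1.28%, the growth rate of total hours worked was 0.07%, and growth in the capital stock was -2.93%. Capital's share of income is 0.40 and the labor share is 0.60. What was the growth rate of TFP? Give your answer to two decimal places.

-0.15%

Labor's share = 1 − 0.4 = 0.6.
The capital stock: 0.4 × (-2.93) = -1.172 pp.
Total hours worked: 0.6 × 0.07 = 0.042 pp.
TFP growth = -1.28 + 1.13 = -0.15%.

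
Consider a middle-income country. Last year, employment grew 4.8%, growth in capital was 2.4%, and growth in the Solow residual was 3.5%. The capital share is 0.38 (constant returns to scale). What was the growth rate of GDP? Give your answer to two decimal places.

7.39%

Labor's share = 1 − 0.38 = 0.62.
Capital: 0.38 × 2.4 = 0.912 pp.
Employment: 0.62 × 4.8 = 2.976 pp.
Output growth = 3.5 + 3.888 = 7.388%.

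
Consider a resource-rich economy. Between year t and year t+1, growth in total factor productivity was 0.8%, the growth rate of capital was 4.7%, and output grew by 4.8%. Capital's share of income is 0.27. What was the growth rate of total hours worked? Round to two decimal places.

Total hours worked grew 3.74%.

Labor's share = 1 − 0.27 = 0.73.
gY = gA + 0.27×4.7 + 0.73×g.
0.73×g = 4.8 − 0.8 − 1.269 = 2.731.
g = 2.731 / 0.73 = 3.7411%.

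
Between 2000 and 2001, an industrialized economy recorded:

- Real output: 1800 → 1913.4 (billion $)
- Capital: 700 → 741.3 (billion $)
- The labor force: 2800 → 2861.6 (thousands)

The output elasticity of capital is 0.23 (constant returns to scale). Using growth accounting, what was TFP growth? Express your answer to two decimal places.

3.25%

Real output growth = (1913.4 − 1800) / 1800 = 6.3%.
Capital growth = (741.3 − 700) / 700 = 5.9%.
The labor force growth = (2861.6 − 2800) / 2800 = 2.2%.
Labor's share = 1 − 0.23 = 0.77.
Capital: 0.23 × 5.9 = 1.357 pp.
The labor force: 0.77 × 2.2 = 1.694 pp.
TFP growth = 6.3 − 3.051 = 3.249%.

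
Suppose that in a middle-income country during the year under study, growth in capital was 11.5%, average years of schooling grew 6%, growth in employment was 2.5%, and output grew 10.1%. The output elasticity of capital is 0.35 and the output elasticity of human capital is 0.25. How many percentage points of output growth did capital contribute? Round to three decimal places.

4.025

Contribution = share × growth = 0.35 × 11.5 = 4.025 pp.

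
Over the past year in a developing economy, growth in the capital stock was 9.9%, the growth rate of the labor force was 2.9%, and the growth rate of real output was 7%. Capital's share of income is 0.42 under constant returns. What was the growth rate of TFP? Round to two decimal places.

1.16%

Labor's share = 1 − 0.42 = 0.58.
The capital stock: 0.42 × 9.9 = 4.158 pp.
The labor force: 0.58 × 2.9 = 1.682 pp.
TFP growth = 7 − 5.84 = 1.16%.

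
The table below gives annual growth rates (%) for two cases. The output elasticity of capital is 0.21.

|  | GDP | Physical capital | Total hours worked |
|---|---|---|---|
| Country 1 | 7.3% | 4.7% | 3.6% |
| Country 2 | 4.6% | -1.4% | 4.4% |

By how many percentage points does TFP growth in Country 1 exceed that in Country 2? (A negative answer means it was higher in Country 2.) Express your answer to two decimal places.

Labor's share = 1 − 0.21 = 0.79.
Country 1: TFP = 7.3 − 0.987 − 2.844 = 3.469%.
Country 2: TFP = 4.6 + 0.294 − 3.476 = 1.418%.
Difference = 3.469 − (1.418) = 2.051 pp.

2.05 percentage points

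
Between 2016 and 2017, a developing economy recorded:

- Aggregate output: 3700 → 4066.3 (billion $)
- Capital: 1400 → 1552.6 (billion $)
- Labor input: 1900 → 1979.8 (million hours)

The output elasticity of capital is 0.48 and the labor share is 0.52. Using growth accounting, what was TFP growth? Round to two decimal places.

Aggregate output growth = (4066.3 − 3700) / 3700 = 9.9%.
Capital growth = (1552.6 − 1400) / 1400 = 10.9%.
Labor input growth = (1979.8 − 1900) / 1900 = 4.2%.
Labor's share = 1 − 0.48 = 0.52.
Capital: 0.48 × 10.9 = 5.232 pp.
Labor input: 0.52 × 4.2 = 2.184 pp.
TFP growth = 9.9 − 7.416 = 2.484%.

TFP grew 2.48%.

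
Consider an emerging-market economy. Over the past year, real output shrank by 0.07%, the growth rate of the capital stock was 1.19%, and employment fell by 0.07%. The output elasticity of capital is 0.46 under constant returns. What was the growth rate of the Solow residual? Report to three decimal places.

-0.580%

Labor's share = 1 − 0.46 = 0.54.
The capital stock: 0.46 × 1.19 = 0.5474 pp.
Employment: 0.54 × (-0.07) = -0.0378 pp.
TFP growth = -0.07 − 0.5096 = -0.5796%.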